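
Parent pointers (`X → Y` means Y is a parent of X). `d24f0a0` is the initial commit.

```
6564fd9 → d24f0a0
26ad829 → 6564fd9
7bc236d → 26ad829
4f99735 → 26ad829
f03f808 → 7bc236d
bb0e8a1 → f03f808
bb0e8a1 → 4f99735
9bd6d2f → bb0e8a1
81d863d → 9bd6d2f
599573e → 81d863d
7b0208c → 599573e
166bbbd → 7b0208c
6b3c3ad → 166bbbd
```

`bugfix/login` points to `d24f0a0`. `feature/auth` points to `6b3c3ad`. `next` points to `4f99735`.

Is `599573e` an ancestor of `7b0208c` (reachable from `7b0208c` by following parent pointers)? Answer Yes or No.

Ancestors of 7b0208c (commits reachable by following parents): {26ad829, 4f99735, 599573e, 6564fd9, 7b0208c, 7bc236d, 81d863d, 9bd6d2f, bb0e8a1, d24f0a0, f03f808}.
599573e is in that set, so it is an ancestor of 7b0208c.

Yes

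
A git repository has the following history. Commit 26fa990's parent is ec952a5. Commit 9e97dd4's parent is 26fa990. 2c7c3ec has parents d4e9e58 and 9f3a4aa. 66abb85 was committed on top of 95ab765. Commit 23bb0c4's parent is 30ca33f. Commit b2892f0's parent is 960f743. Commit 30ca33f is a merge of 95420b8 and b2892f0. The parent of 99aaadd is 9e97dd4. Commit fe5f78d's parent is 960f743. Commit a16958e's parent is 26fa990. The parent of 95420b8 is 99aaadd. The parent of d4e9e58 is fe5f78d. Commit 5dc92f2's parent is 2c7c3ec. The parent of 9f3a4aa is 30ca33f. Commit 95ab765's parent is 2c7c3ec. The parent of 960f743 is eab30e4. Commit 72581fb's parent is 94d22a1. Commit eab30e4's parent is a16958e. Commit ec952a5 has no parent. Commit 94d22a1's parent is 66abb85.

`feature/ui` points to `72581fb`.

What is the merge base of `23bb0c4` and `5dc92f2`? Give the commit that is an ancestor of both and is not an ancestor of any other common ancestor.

Ancestors of 23bb0c4: {23bb0c4, 26fa990, 30ca33f, 95420b8, 960f743, 99aaadd, 9e97dd4, a16958e, b2892f0, eab30e4, ec952a5}.
Ancestors of 5dc92f2: {26fa990, 2c7c3ec, 30ca33f, 5dc92f2, 95420b8, 960f743, 99aaadd, 9e97dd4, 9f3a4aa, a16958e, b2892f0, d4e9e58, eab30e4, ec952a5, fe5f78d}.
Common ancestors: {26fa990, 30ca33f, 95420b8, 960f743, 99aaadd, 9e97dd4, a16958e, b2892f0, eab30e4, ec952a5}.
Among these, 30ca33f is not an ancestor of any other common ancestor — it is the merge base.

30ca33f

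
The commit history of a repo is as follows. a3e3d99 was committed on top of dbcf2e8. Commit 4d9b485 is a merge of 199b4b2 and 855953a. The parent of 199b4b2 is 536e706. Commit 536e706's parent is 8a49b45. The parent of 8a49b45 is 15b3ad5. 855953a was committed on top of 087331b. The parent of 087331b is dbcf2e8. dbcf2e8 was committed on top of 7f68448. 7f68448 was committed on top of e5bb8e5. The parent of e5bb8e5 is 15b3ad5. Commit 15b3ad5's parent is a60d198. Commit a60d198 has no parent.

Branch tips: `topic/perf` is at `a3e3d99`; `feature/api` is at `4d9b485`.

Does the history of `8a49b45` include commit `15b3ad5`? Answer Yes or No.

Yes

Ancestors of 8a49b45 (commits reachable by following parents): {15b3ad5, 8a49b45, a60d198}.
15b3ad5 is in that set, so it is an ancestor of 8a49b45.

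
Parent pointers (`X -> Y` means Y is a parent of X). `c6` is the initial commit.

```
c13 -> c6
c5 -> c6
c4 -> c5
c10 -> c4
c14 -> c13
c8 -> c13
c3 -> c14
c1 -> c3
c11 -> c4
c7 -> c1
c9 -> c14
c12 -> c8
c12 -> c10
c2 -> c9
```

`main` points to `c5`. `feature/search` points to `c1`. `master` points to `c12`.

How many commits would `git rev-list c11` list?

4

Walking parent pointers from c11: reachable set = {c11, c4, c5, c6}.
That is 4 commits.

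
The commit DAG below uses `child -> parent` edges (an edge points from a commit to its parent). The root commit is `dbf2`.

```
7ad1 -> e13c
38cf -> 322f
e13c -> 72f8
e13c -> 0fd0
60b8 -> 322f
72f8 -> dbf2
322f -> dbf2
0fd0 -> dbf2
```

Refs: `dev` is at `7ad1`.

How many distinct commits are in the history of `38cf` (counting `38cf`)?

3

Walking parent pointers from 38cf: reachable set = {322f, 38cf, dbf2}.
That is 3 commits.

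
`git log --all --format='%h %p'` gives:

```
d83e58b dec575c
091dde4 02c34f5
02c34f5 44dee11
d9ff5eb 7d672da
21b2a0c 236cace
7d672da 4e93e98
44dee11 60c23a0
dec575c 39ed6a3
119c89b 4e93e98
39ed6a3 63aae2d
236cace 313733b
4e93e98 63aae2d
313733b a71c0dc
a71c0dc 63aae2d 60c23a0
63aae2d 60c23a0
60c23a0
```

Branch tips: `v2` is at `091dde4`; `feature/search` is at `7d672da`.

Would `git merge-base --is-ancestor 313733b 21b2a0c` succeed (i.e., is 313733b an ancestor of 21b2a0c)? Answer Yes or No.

Ancestors of 21b2a0c (commits reachable by following parents): {21b2a0c, 236cace, 313733b, 60c23a0, 63aae2d, a71c0dc}.
313733b is in that set, so it is an ancestor of 21b2a0c.

Yes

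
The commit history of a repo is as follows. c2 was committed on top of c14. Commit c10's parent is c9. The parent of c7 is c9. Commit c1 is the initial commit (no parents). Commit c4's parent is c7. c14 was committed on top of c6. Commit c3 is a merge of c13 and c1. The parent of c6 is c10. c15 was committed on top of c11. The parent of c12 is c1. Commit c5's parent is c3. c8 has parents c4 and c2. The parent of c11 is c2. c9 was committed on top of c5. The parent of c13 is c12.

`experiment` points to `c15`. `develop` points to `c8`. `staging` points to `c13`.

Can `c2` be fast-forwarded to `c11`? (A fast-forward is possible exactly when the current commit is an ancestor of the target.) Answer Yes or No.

Yes

A fast-forward from c2 to c11 is possible iff c2 is an ancestor of c11.
Ancestors of c11: {c1, c10, c11, c12, c13, c14, c2, c3, c5, c6, c9}.
c2 is among them, so fast-forward is possible.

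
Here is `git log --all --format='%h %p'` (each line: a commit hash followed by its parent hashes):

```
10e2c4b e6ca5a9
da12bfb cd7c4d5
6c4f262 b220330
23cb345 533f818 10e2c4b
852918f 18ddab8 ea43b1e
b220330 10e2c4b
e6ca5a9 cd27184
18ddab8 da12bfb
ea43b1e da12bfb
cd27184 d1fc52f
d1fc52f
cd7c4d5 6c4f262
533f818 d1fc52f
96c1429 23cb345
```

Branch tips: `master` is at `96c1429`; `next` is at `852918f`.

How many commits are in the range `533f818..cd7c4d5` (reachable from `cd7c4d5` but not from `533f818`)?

6

Reachable from cd7c4d5: {10e2c4b, 6c4f262, b220330, cd27184, cd7c4d5, d1fc52f, e6ca5a9}.
Reachable from 533f818: {533f818, d1fc52f}.
In cd7c4d5's history but not 533f818's: {10e2c4b, 6c4f262, b220330, cd27184, cd7c4d5, e6ca5a9} — 6 commits.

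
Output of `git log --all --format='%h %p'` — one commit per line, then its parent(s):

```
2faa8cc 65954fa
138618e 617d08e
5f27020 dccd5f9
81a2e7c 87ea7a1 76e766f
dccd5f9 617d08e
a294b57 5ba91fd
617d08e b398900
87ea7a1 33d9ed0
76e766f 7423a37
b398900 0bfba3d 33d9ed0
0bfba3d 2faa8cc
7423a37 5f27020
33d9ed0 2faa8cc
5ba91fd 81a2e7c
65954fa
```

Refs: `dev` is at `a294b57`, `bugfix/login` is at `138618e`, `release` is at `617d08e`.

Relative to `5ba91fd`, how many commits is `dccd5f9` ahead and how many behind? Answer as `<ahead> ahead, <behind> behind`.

Reachable from dccd5f9: {0bfba3d, 2faa8cc, 33d9ed0, 617d08e, 65954fa, b398900, dccd5f9}.
Reachable from 5ba91fd: {0bfba3d, 2faa8cc, 33d9ed0, 5ba91fd, 5f27020, 617d08e, 65954fa, 7423a37, 76e766f, 81a2e7c, 87ea7a1, b398900, dccd5f9}.
Only in dccd5f9's history (ahead): {} — 0.
Only in 5ba91fd's history (behind): {5ba91fd, 5f27020, 7423a37, 76e766f, 81a2e7c, 87ea7a1} — 6.

0 ahead, 6 behind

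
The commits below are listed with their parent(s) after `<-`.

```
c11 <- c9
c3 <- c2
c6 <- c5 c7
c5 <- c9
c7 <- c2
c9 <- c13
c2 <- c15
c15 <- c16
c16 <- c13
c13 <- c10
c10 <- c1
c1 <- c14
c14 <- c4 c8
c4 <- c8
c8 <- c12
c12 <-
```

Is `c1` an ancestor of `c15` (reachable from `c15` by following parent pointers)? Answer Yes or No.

Ancestors of c15 (commits reachable by following parents): {c1, c10, c12, c13, c14, c15, c16, c4, c8}.
c1 is in that set, so it is an ancestor of c15.

Yes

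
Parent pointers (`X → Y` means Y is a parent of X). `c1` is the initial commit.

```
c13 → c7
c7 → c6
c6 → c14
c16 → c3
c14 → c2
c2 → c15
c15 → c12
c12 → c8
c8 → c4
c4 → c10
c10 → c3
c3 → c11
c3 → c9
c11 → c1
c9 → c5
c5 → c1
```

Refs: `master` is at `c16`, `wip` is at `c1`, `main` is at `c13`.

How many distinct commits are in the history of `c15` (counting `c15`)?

10

Walking parent pointers from c15: reachable set = {c1, c10, c11, c12, c15, c3, c4, c5, c8, c9}.
That is 10 commits.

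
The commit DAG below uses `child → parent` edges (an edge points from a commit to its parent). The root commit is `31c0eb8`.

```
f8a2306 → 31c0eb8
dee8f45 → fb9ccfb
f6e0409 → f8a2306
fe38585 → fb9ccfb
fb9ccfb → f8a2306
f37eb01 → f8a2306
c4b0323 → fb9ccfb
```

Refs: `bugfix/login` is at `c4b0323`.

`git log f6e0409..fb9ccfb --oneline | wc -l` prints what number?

Reachable from fb9ccfb: {31c0eb8, f8a2306, fb9ccfb}.
Reachable from f6e0409: {31c0eb8, f6e0409, f8a2306}.
In fb9ccfb's history but not f6e0409's: {fb9ccfb} — 1 commit.

1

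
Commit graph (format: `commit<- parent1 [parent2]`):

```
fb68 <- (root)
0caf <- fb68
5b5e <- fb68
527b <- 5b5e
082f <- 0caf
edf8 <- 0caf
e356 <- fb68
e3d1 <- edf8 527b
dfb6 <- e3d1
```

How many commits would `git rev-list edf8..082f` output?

Reachable from 082f: {082f, 0caf, fb68}.
Reachable from edf8: {0caf, edf8, fb68}.
In 082f's history but not edf8's: {082f} — 1 commit.

1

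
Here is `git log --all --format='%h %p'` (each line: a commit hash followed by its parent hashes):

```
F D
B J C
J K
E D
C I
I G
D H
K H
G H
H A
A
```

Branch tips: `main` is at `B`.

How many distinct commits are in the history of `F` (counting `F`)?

Walking parent pointers from F: reachable set = {A, D, F, H}.
That is 4 commits.

4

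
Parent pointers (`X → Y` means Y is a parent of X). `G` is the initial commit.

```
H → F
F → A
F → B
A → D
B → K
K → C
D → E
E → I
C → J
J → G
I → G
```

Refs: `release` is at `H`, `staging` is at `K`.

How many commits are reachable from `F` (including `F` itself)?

Walking parent pointers from F: reachable set = {A, B, C, D, E, F, G, I, J, K}.
That is 10 commits.

10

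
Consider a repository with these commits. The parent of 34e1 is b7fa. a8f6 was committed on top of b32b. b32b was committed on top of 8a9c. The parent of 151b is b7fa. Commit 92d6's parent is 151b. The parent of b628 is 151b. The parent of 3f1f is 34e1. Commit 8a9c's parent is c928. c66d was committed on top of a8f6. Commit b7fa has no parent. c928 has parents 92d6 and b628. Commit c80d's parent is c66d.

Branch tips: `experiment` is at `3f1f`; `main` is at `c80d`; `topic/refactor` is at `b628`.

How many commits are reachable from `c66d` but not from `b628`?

Reachable from c66d: {151b, 8a9c, 92d6, a8f6, b32b, b628, b7fa, c66d, c928}.
Reachable from b628: {151b, b628, b7fa}.
In c66d's history but not b628's: {8a9c, 92d6, a8f6, b32b, c66d, c928} — 6 commits.

6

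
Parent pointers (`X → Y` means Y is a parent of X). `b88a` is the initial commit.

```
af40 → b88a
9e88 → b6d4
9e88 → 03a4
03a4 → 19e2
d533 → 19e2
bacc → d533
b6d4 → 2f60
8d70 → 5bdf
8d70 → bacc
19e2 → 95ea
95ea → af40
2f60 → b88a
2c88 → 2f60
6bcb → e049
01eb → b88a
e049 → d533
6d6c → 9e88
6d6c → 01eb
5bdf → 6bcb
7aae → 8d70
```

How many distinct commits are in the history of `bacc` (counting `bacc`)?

Walking parent pointers from bacc: reachable set = {19e2, 95ea, af40, b88a, bacc, d533}.
That is 6 commits.

6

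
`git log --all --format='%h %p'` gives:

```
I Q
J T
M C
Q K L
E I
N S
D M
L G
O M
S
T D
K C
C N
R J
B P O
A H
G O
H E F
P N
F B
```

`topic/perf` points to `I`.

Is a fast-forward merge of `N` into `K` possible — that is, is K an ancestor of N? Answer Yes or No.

A fast-forward from K to N is possible iff K is an ancestor of N.
Ancestors of N: {N, S}.
K is not among them, so fast-forward is not possible.

No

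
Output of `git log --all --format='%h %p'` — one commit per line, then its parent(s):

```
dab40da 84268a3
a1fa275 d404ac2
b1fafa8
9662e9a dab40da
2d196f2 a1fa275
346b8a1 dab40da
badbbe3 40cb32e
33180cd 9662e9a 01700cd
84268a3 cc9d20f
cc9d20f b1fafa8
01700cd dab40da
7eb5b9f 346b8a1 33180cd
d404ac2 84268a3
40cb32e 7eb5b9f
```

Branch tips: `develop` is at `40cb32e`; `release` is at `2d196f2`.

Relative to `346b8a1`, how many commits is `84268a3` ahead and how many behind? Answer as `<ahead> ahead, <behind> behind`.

Reachable from 84268a3: {84268a3, b1fafa8, cc9d20f}.
Reachable from 346b8a1: {346b8a1, 84268a3, b1fafa8, cc9d20f, dab40da}.
Only in 84268a3's history (ahead): {} — 0.
Only in 346b8a1's history (behind): {346b8a1, dab40da} — 2.

0 ahead, 2 behind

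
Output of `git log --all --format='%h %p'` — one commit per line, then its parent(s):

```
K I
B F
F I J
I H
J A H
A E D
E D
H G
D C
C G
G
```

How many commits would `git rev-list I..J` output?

Reachable from J: {A, C, D, E, G, H, J}.
Reachable from I: {G, H, I}.
In J's history but not I's: {A, C, D, E, J} — 5 commits.

5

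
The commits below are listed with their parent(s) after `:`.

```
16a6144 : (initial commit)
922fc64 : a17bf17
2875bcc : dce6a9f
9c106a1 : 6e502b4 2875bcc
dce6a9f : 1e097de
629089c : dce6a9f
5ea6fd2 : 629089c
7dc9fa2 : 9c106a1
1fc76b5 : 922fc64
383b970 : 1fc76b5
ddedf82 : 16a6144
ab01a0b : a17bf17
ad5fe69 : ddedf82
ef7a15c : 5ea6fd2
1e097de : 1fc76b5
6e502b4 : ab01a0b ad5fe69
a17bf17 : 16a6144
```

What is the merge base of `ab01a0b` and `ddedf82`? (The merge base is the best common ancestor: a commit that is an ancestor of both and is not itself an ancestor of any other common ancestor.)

16a6144

Ancestors of ab01a0b: {16a6144, a17bf17, ab01a0b}.
Ancestors of ddedf82: {16a6144, ddedf82}.
Common ancestors: {16a6144}.
The only common ancestor is 16a6144, so it is the merge base.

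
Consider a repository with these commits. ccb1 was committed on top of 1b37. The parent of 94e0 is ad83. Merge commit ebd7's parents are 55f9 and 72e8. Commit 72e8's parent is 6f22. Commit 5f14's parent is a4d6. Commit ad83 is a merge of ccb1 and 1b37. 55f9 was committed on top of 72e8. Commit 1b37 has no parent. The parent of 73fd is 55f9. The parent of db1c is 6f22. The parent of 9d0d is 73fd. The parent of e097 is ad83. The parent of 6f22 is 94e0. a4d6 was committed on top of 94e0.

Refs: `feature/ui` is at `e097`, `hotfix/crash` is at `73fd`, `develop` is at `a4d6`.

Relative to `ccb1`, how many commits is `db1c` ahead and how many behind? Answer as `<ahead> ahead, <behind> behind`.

Reachable from db1c: {1b37, 6f22, 94e0, ad83, ccb1, db1c}.
Reachable from ccb1: {1b37, ccb1}.
Only in db1c's history (ahead): {6f22, 94e0, ad83, db1c} — 4.
Only in ccb1's history (behind): {} — 0.

4 ahead, 0 behind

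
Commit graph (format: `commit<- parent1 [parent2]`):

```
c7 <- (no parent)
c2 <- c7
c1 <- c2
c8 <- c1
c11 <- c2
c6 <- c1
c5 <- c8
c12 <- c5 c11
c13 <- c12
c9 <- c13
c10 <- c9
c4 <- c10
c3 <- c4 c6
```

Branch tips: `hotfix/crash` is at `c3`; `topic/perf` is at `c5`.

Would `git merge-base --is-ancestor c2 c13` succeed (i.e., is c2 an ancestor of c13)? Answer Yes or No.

Yes

Ancestors of c13 (commits reachable by following parents): {c1, c11, c12, c13, c2, c5, c7, c8}.
c2 is in that set, so it is an ancestor of c13.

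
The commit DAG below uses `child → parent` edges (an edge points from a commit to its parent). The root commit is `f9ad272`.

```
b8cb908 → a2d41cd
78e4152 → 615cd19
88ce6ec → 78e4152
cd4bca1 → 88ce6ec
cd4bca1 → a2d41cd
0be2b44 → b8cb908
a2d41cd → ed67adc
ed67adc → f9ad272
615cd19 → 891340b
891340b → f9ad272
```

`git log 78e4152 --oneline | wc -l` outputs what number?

4

Walking parent pointers from 78e4152: reachable set = {615cd19, 78e4152, 891340b, f9ad272}.
That is 4 commits.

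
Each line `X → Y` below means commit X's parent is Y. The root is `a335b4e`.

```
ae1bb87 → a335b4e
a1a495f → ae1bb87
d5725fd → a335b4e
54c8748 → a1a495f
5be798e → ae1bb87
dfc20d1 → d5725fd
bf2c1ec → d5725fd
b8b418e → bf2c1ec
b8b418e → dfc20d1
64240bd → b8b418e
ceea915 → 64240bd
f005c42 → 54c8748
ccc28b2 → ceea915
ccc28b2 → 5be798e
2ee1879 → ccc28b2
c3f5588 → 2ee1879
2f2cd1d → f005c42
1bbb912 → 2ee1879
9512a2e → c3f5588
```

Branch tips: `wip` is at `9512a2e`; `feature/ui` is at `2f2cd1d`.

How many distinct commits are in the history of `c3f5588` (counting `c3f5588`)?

12

Walking parent pointers from c3f5588: reachable set = {2ee1879, 5be798e, 64240bd, a335b4e, ae1bb87, b8b418e, bf2c1ec, c3f5588, ccc28b2, ceea915, d5725fd, dfc20d1}.
That is 12 commits.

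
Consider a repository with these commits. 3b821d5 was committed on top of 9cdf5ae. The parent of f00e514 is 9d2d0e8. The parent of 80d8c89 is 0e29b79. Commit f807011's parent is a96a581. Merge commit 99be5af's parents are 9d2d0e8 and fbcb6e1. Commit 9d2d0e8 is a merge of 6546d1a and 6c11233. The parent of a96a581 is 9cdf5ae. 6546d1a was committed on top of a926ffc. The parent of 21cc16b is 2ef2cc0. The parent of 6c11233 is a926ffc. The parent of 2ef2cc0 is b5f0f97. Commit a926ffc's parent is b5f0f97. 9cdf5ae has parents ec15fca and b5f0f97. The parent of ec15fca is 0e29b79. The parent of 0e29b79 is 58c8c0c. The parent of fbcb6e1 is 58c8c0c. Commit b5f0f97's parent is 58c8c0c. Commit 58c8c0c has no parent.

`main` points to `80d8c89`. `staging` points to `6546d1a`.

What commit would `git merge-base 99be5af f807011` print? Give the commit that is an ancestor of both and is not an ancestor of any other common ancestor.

b5f0f97

Ancestors of 99be5af: {58c8c0c, 6546d1a, 6c11233, 99be5af, 9d2d0e8, a926ffc, b5f0f97, fbcb6e1}.
Ancestors of f807011: {0e29b79, 58c8c0c, 9cdf5ae, a96a581, b5f0f97, ec15fca, f807011}.
Common ancestors: {58c8c0c, b5f0f97}.
Among these, b5f0f97 is not an ancestor of any other common ancestor — it is the merge base.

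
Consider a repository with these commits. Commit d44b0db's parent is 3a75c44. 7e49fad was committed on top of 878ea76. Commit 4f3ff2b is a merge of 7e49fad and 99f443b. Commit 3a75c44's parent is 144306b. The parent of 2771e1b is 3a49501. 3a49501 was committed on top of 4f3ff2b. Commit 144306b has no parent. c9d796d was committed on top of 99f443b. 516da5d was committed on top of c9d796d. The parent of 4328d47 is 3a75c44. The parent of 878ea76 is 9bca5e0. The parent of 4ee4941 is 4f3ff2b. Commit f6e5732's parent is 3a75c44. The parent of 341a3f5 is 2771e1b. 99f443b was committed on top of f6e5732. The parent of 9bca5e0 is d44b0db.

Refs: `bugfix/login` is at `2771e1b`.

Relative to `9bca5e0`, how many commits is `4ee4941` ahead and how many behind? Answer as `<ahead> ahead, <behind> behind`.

Reachable from 4ee4941: {144306b, 3a75c44, 4ee4941, 4f3ff2b, 7e49fad, 878ea76, 99f443b, 9bca5e0, d44b0db, f6e5732}.
Reachable from 9bca5e0: {144306b, 3a75c44, 9bca5e0, d44b0db}.
Only in 4ee4941's history (ahead): {4ee4941, 4f3ff2b, 7e49fad, 878ea76, 99f443b, f6e5732} — 6.
Only in 9bca5e0's history (behind): {} — 0.

6 ahead, 0 behind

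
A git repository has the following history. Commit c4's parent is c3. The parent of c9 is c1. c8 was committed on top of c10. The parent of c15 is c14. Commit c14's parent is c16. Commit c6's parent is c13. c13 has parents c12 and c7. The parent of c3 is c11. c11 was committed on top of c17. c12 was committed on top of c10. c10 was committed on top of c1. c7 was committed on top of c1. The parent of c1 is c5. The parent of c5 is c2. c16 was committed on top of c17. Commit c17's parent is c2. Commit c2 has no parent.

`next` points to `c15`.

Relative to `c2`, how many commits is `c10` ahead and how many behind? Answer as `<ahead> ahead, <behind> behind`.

Reachable from c10: {c1, c10, c2, c5}.
Reachable from c2: {c2}.
Only in c10's history (ahead): {c1, c10, c5} — 3.
Only in c2's history (behind): {} — 0.

3 ahead, 0 behind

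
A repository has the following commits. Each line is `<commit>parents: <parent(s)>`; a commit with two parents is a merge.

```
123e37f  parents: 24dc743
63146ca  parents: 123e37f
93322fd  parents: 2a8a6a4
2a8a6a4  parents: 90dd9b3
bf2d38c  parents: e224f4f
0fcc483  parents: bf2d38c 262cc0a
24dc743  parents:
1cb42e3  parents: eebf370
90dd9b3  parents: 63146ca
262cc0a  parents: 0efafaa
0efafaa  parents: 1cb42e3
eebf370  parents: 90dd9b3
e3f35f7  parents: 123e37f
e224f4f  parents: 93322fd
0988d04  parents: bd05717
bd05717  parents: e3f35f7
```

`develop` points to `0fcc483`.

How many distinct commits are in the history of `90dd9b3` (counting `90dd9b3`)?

Walking parent pointers from 90dd9b3: reachable set = {123e37f, 24dc743, 63146ca, 90dd9b3}.
That is 4 commits.

4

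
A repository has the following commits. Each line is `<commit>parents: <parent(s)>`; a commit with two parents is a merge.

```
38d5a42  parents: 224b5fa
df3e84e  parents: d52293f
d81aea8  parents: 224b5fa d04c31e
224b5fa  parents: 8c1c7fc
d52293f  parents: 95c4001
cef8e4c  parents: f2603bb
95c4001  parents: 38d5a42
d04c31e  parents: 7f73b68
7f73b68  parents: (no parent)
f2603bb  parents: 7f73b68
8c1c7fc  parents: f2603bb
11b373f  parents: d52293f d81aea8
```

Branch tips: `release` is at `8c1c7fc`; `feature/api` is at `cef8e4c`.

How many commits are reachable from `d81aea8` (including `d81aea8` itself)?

Walking parent pointers from d81aea8: reachable set = {224b5fa, 7f73b68, 8c1c7fc, d04c31e, d81aea8, f2603bb}.
That is 6 commits.

6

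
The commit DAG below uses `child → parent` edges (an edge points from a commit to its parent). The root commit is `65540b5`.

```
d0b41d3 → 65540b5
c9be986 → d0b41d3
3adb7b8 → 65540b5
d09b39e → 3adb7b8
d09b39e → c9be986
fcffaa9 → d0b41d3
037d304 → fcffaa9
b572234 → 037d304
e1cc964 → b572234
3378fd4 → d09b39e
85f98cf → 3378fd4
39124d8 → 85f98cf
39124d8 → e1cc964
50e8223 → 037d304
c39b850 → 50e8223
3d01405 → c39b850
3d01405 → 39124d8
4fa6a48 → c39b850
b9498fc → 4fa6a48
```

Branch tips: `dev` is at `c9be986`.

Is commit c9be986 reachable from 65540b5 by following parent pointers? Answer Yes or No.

No

Ancestors of 65540b5: {65540b5}.
c9be986 is not in that set, so it is not an ancestor of 65540b5.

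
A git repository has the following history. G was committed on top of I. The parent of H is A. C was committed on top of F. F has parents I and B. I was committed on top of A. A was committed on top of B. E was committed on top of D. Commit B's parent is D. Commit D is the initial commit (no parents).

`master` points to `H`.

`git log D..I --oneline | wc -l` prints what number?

Reachable from I: {A, B, D, I}.
Reachable from D: {D}.
In I's history but not D's: {A, B, I} — 3 commits.

3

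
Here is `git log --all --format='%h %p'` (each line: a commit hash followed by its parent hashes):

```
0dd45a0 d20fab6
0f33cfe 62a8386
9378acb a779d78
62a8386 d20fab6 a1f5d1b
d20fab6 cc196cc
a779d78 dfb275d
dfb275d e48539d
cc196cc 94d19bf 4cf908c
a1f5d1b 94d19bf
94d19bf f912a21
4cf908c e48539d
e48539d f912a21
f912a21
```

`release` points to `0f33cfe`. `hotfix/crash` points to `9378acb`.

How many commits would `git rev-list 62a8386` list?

8

Walking parent pointers from 62a8386: reachable set = {4cf908c, 62a8386, 94d19bf, a1f5d1b, cc196cc, d20fab6, e48539d, f912a21}.
That is 8 commits.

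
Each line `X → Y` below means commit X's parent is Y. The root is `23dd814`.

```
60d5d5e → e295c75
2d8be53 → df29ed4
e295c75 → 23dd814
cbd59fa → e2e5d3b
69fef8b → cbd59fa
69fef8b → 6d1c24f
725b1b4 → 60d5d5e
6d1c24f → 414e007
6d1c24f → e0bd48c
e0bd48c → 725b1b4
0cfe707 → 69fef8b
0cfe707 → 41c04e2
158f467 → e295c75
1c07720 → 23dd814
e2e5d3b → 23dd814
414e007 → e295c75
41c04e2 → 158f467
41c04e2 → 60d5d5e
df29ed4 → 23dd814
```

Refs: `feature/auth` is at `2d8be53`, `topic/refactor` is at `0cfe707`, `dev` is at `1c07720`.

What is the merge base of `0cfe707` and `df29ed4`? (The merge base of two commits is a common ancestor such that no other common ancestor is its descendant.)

23dd814

Ancestors of 0cfe707: {0cfe707, 158f467, 23dd814, 414e007, 41c04e2, 60d5d5e, 69fef8b, 6d1c24f, 725b1b4, cbd59fa, e0bd48c, e295c75, e2e5d3b}.
Ancestors of df29ed4: {23dd814, df29ed4}.
Common ancestors: {23dd814}.
The only common ancestor is 23dd814, so it is the merge base.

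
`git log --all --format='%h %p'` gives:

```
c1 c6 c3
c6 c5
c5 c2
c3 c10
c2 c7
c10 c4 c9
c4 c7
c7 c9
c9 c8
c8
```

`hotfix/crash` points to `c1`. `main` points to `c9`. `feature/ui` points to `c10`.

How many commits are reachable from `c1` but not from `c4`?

6

Reachable from c1: {c1, c10, c2, c3, c4, c5, c6, c7, c8, c9}.
Reachable from c4: {c4, c7, c8, c9}.
In c1's history but not c4's: {c1, c10, c2, c3, c5, c6} — 6 commits.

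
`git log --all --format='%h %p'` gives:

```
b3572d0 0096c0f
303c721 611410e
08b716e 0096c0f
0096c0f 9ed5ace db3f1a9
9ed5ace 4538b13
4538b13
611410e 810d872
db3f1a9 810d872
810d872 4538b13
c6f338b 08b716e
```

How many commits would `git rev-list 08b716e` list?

6

Walking parent pointers from 08b716e: reachable set = {0096c0f, 08b716e, 4538b13, 810d872, 9ed5ace, db3f1a9}.
That is 6 commits.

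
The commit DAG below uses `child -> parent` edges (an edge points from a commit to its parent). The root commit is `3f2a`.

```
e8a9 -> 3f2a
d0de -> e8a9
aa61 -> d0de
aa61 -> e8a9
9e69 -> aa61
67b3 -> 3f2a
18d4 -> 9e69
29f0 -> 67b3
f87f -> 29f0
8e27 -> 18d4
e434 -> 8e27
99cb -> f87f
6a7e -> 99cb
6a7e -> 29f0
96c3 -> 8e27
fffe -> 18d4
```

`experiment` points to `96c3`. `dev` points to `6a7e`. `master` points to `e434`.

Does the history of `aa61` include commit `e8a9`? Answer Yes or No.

Ancestors of aa61 (commits reachable by following parents): {3f2a, aa61, d0de, e8a9}.
e8a9 is in that set, so it is an ancestor of aa61.

Yes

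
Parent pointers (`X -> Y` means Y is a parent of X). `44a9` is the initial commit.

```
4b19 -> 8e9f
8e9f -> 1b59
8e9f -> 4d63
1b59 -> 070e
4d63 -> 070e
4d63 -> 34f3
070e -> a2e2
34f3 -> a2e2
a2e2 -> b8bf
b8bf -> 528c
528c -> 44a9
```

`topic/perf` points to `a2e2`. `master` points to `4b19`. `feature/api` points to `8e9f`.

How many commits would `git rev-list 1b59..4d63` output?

2

Reachable from 4d63: {070e, 34f3, 44a9, 4d63, 528c, a2e2, b8bf}.
Reachable from 1b59: {070e, 1b59, 44a9, 528c, a2e2, b8bf}.
In 4d63's history but not 1b59's: {34f3, 4d63} — 2 commits.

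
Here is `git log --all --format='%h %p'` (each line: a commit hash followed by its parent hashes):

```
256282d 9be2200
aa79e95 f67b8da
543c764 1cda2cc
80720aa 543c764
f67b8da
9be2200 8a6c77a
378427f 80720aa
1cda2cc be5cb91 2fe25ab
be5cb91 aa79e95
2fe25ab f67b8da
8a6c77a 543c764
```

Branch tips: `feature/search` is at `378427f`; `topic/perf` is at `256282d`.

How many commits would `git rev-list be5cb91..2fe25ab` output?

1

Reachable from 2fe25ab: {2fe25ab, f67b8da}.
Reachable from be5cb91: {aa79e95, be5cb91, f67b8da}.
In 2fe25ab's history but not be5cb91's: {2fe25ab} — 1 commit.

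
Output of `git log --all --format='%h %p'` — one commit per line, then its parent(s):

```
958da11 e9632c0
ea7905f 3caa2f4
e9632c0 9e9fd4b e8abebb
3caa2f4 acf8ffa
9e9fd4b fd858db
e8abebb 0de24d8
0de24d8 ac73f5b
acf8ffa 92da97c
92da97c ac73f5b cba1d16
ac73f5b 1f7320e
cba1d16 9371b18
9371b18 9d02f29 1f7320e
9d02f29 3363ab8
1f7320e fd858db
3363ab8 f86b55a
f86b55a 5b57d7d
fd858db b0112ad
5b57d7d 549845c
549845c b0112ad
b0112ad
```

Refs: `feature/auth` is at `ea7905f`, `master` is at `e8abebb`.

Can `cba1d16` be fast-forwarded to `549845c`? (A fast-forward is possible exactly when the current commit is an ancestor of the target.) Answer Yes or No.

No

A fast-forward from cba1d16 to 549845c is possible iff cba1d16 is an ancestor of 549845c.
Ancestors of 549845c: {549845c, b0112ad}.
cba1d16 is not among them, so fast-forward is not possible.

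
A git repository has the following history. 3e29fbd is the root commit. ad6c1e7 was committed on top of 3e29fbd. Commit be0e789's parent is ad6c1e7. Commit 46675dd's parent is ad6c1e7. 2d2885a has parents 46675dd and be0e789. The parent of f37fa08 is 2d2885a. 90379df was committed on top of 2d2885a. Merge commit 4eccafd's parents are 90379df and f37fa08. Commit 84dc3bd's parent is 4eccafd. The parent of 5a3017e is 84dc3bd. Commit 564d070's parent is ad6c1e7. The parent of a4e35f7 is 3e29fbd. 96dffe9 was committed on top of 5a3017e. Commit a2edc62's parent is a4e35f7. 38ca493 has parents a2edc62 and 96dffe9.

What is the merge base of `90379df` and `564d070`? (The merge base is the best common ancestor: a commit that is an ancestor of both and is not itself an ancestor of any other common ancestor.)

ad6c1e7

Ancestors of 90379df: {2d2885a, 3e29fbd, 46675dd, 90379df, ad6c1e7, be0e789}.
Ancestors of 564d070: {3e29fbd, 564d070, ad6c1e7}.
Common ancestors: {3e29fbd, ad6c1e7}.
Among these, ad6c1e7 is not an ancestor of any other common ancestor — it is the merge base.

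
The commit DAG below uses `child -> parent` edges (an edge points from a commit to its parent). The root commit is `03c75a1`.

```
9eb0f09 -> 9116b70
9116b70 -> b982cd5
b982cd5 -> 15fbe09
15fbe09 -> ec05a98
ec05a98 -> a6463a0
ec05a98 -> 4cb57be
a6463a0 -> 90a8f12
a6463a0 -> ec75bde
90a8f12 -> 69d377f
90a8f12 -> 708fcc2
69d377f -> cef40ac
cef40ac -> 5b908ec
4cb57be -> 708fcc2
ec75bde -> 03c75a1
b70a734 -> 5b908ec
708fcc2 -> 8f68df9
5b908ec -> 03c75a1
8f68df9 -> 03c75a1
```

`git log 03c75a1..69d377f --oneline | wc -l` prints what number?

3

Reachable from 69d377f: {03c75a1, 5b908ec, 69d377f, cef40ac}.
Reachable from 03c75a1: {03c75a1}.
In 69d377f's history but not 03c75a1's: {5b908ec, 69d377f, cef40ac} — 3 commits.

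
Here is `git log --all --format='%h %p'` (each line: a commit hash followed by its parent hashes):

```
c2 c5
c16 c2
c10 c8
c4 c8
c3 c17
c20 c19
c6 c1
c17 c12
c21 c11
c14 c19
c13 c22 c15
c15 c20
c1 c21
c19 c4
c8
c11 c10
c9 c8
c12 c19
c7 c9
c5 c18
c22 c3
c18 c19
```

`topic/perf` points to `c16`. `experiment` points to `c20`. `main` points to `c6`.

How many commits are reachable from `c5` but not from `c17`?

Reachable from c5: {c18, c19, c4, c5, c8}.
Reachable from c17: {c12, c17, c19, c4, c8}.
In c5's history but not c17's: {c18, c5} — 2 commits.

2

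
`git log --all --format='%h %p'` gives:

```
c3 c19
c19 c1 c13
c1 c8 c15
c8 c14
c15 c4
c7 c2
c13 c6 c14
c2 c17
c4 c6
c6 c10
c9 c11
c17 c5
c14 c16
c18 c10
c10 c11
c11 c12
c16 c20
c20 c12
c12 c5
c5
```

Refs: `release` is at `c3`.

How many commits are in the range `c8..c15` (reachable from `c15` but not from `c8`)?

5

Reachable from c15: {c10, c11, c12, c15, c4, c5, c6}.
Reachable from c8: {c12, c14, c16, c20, c5, c8}.
In c15's history but not c8's: {c10, c11, c15, c4, c6} — 5 commits.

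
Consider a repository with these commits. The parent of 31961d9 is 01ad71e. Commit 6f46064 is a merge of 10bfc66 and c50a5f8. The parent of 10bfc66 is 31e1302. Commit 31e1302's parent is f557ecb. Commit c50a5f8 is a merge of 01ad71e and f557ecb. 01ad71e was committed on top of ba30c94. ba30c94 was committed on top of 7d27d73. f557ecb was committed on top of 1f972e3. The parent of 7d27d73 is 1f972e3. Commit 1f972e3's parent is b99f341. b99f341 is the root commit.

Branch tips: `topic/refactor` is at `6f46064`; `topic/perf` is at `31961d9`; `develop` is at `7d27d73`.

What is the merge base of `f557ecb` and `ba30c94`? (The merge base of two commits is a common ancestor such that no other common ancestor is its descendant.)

1f972e3

Ancestors of f557ecb: {1f972e3, b99f341, f557ecb}.
Ancestors of ba30c94: {1f972e3, 7d27d73, b99f341, ba30c94}.
Common ancestors: {1f972e3, b99f341}.
Among these, 1f972e3 is not an ancestor of any other common ancestor — it is the merge base.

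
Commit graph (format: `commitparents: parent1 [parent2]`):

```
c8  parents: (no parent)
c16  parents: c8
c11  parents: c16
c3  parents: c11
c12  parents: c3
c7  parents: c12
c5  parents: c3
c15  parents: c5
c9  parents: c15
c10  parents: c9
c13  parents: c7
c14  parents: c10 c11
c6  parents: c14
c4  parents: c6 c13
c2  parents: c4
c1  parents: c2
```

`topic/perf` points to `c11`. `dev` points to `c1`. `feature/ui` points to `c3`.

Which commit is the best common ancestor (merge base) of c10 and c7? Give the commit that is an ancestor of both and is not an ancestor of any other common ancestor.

c3

Ancestors of c10: {c10, c11, c15, c16, c3, c5, c8, c9}.
Ancestors of c7: {c11, c12, c16, c3, c7, c8}.
Common ancestors: {c11, c16, c3, c8}.
Among these, c3 is not an ancestor of any other common ancestor — it is the merge base.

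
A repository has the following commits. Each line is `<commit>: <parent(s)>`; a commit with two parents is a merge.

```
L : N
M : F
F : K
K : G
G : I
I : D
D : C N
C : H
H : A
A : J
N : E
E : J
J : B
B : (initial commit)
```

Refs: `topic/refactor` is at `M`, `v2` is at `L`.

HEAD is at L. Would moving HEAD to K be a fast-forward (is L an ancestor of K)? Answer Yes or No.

A fast-forward from L to K is possible iff L is an ancestor of K.
Ancestors of K: {A, B, C, D, E, G, H, I, J, K, N}.
L is not among them, so fast-forward is not possible.

No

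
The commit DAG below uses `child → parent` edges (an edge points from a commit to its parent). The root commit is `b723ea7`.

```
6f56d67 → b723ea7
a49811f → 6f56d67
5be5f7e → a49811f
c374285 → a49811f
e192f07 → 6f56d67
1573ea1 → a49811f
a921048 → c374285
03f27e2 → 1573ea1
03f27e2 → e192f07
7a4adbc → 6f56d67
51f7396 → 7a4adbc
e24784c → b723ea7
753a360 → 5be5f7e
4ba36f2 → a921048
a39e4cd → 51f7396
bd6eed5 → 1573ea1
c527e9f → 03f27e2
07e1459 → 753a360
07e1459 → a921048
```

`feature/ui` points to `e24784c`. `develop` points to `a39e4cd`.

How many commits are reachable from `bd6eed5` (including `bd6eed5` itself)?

Walking parent pointers from bd6eed5: reachable set = {1573ea1, 6f56d67, a49811f, b723ea7, bd6eed5}.
That is 5 commits.

5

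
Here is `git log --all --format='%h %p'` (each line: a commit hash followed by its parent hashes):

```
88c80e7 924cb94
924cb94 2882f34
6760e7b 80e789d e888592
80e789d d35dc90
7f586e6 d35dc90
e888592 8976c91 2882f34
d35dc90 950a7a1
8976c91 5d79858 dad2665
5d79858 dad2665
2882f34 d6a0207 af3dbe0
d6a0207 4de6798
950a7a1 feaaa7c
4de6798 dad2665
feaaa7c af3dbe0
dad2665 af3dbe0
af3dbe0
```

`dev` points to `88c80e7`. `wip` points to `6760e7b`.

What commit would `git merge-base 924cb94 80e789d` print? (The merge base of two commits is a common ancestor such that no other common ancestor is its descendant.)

Ancestors of 924cb94: {2882f34, 4de6798, 924cb94, af3dbe0, d6a0207, dad2665}.
Ancestors of 80e789d: {80e789d, 950a7a1, af3dbe0, d35dc90, feaaa7c}.
Common ancestors: {af3dbe0}.
The only common ancestor is af3dbe0, so it is the merge base.

af3dbe0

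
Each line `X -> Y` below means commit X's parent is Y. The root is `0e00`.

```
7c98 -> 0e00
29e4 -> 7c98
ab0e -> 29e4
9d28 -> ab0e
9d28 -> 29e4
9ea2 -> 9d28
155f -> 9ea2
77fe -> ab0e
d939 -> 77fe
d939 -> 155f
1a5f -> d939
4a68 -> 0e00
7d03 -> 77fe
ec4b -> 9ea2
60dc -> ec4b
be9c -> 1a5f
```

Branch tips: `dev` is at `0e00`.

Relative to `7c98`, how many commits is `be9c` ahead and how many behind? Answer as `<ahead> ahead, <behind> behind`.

9 ahead, 0 behind

Reachable from be9c: {0e00, 155f, 1a5f, 29e4, 77fe, 7c98, 9d28, 9ea2, ab0e, be9c, d939}.
Reachable from 7c98: {0e00, 7c98}.
Only in be9c's history (ahead): {155f, 1a5f, 29e4, 77fe, 9d28, 9ea2, ab0e, be9c, d939} — 9.
Only in 7c98's history (behind): {} — 0.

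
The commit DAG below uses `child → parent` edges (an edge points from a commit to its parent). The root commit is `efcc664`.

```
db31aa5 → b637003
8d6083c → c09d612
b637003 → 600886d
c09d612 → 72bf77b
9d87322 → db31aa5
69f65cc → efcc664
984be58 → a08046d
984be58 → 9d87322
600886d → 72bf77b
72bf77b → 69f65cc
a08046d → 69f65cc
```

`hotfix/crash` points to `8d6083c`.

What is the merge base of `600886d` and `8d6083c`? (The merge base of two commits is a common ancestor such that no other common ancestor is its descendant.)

72bf77b

Ancestors of 600886d: {600886d, 69f65cc, 72bf77b, efcc664}.
Ancestors of 8d6083c: {69f65cc, 72bf77b, 8d6083c, c09d612, efcc664}.
Common ancestors: {69f65cc, 72bf77b, efcc664}.
Among these, 72bf77b is not an ancestor of any other common ancestor — it is the merge base.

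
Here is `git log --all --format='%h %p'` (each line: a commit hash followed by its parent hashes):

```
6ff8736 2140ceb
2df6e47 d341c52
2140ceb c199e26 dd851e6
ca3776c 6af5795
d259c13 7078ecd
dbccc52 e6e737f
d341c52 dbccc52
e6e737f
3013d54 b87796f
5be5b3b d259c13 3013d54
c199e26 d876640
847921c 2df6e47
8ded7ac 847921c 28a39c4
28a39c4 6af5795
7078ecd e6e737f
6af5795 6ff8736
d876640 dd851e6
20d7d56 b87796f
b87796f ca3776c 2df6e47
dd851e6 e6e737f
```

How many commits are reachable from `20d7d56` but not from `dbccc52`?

11

Reachable from 20d7d56: {20d7d56, 2140ceb, 2df6e47, 6af5795, 6ff8736, b87796f, c199e26, ca3776c, d341c52, d876640, dbccc52, dd851e6, e6e737f}.
Reachable from dbccc52: {dbccc52, e6e737f}.
In 20d7d56's history but not dbccc52's: {20d7d56, 2140ceb, 2df6e47, 6af5795, 6ff8736, b87796f, c199e26, ca3776c, d341c52, d876640, dd851e6} — 11 commits.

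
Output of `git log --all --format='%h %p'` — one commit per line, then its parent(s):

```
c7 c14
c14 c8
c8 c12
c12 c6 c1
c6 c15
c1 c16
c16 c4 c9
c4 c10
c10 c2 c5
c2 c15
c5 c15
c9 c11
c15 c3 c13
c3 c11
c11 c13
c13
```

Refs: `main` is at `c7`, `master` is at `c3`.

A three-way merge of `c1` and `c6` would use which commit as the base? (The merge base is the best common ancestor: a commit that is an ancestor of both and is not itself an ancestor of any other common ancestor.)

Ancestors of c1: {c1, c10, c11, c13, c15, c16, c2, c3, c4, c5, c9}.
Ancestors of c6: {c11, c13, c15, c3, c6}.
Common ancestors: {c11, c13, c15, c3}.
Among these, c15 is not an ancestor of any other common ancestor — it is the merge base.

c15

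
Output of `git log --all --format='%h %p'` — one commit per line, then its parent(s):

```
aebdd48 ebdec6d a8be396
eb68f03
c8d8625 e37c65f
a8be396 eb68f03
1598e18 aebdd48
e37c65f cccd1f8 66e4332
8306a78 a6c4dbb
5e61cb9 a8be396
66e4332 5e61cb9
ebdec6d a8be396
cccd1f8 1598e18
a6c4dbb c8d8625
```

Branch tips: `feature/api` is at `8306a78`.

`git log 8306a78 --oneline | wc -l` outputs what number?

Walking parent pointers from 8306a78: reachable set = {1598e18, 5e61cb9, 66e4332, 8306a78, a6c4dbb, a8be396, aebdd48, c8d8625, cccd1f8, e37c65f, eb68f03, ebdec6d}.
That is 12 commits.

12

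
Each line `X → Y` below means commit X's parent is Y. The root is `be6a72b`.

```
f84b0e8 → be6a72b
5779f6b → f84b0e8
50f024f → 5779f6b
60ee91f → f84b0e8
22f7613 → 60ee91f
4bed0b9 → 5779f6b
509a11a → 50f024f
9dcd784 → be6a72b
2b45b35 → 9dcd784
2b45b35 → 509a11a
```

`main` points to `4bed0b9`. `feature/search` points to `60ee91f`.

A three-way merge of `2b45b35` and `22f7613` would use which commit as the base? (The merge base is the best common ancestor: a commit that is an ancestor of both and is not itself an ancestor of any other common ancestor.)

f84b0e8

Ancestors of 2b45b35: {2b45b35, 509a11a, 50f024f, 5779f6b, 9dcd784, be6a72b, f84b0e8}.
Ancestors of 22f7613: {22f7613, 60ee91f, be6a72b, f84b0e8}.
Common ancestors: {be6a72b, f84b0e8}.
Among these, f84b0e8 is not an ancestor of any other common ancestor — it is the merge base.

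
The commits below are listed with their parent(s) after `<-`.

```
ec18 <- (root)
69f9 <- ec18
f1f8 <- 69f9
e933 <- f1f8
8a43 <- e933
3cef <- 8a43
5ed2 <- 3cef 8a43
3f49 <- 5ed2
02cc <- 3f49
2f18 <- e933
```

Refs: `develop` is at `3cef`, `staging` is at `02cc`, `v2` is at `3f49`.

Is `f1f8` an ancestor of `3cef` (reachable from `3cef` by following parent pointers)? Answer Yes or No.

Ancestors of 3cef (commits reachable by following parents): {3cef, 69f9, 8a43, e933, ec18, f1f8}.
f1f8 is in that set, so it is an ancestor of 3cef.

Yes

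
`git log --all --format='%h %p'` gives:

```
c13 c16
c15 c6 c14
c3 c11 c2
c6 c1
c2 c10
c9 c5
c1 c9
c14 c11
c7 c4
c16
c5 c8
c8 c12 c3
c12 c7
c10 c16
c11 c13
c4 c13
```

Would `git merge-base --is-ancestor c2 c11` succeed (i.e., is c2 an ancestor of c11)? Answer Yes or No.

Ancestors of c11: {c11, c13, c16}.
c2 is not in that set, so it is not an ancestor of c11.

No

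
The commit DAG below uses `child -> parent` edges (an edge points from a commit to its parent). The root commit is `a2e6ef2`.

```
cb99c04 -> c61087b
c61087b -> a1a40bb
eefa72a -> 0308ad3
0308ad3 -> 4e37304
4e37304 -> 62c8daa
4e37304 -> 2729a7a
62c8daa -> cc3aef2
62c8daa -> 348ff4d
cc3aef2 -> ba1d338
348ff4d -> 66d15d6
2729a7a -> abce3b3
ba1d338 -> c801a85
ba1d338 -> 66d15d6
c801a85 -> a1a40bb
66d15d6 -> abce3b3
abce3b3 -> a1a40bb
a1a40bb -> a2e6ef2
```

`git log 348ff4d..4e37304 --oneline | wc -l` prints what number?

Reachable from 4e37304: {2729a7a, 348ff4d, 4e37304, 62c8daa, 66d15d6, a1a40bb, a2e6ef2, abce3b3, ba1d338, c801a85, cc3aef2}.
Reachable from 348ff4d: {348ff4d, 66d15d6, a1a40bb, a2e6ef2, abce3b3}.
In 4e37304's history but not 348ff4d's: {2729a7a, 4e37304, 62c8daa, ba1d338, c801a85, cc3aef2} — 6 commits.

6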